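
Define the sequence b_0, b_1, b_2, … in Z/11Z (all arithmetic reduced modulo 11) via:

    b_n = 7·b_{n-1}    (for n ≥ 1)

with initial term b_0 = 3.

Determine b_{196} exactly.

1

b_1 = 7·3 = 10
b_2 = 7·10 = 4
b_3 = 7·4 = 6
b_4 = 7·6 = 9
b_5 = 7·9 = 8
b_6 = 7·8 = 1
b_7 = 7·1 = 7
b_8 = 7·7 = 5
b_9 = 7·5 = 2
b_10 = 7·2 = 3
(b_10) = (3) = (b_0), so the sequence has period 10.
196 ≡ 6 (mod 10), hence b_196 = b_6 = 1.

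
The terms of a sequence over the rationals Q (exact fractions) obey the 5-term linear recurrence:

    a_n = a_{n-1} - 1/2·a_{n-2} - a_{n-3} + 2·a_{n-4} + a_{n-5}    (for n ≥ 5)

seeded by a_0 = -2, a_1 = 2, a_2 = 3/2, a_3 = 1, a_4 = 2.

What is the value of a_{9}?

17/4

a_5 = 1·2 + -1/2·1 + -1·3/2 + 2·2 + 1·-2 = 2
a_6 = 1·2 + -1/2·2 + -1·1 + 2·3/2 + 1·2 = 5
a_7 = 1·5 + -1/2·2 + -1·2 + 2·1 + 1·3/2 = 11/2
a_8 = 1·11/2 + -1/2·5 + -1·2 + 2·2 + 1·1 = 6
a_9 = 1·6 + -1/2·11/2 + -1·5 + 2·2 + 1·2 = 17/4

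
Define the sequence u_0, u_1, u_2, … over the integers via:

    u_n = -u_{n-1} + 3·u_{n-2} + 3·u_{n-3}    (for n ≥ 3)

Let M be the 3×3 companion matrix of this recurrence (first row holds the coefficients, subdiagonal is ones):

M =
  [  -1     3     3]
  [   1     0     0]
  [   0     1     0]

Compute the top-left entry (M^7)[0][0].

(M^7)[0][0] is the top entry after applying M 7 times to the unit state (1, 0, 0). Equivalently it is h_{9} for the auxiliary sequence (h_n) obeying the same recurrence with h_2 = 1 and h_i = 0 for 0 ≤ i < 2:
h_3 = -1·1 + 3·0 + 3·0 = -1
h_4 = -1·-1 + 3·1 + 3·0 = 4
h_5 = -1·4 + 3·-1 + 3·1 = -4
h_6 = -1·-4 + 3·4 + 3·-1 = 13
h_7 = -1·13 + 3·-4 + 3·4 = -13
h_8 = -1·-13 + 3·13 + 3·-4 = 40
h_9 = -1·40 + 3·-13 + 3·13 = -40

-40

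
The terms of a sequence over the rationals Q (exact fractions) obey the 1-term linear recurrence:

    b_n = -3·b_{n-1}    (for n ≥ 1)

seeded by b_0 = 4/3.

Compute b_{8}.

8748

b_1 = -3·4/3 = -4
b_2 = -3·-4 = 12
b_3 = -3·12 = -36
b_4 = -3·-36 = 108
b_5 = -3·108 = -324
b_6 = -3·-324 = 972
b_7 = -3·972 = -2916
b_8 = -3·-2916 = 8748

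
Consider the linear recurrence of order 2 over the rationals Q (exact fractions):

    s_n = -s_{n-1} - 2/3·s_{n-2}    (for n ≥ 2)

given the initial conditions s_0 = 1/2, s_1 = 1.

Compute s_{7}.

-2/27

s_2 = -1·1 + -2/3·1/2 = -4/3
s_3 = -1·-4/3 + -2/3·1 = 2/3
s_4 = -1·2/3 + -2/3·-4/3 = 2/9
s_5 = -1·2/9 + -2/3·2/3 = -2/3
s_6 = -1·-2/3 + -2/3·2/9 = 14/27
s_7 = -1·14/27 + -2/3·-2/3 = -2/27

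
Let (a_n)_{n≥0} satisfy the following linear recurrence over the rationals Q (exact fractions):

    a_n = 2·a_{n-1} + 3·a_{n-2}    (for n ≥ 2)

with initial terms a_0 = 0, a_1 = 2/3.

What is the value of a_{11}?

88574/3

a_2 = 2·2/3 + 3·0 = 4/3
a_3 = 2·4/3 + 3·2/3 = 14/3
a_4 = 2·14/3 + 3·4/3 = 40/3
a_5 = 2·40/3 + 3·14/3 = 122/3
a_6 = 2·122/3 + 3·40/3 = 364/3
a_7 = 2·364/3 + 3·122/3 = 1094/3
a_8 = 2·1094/3 + 3·364/3 = 3280/3
a_9 = 2·3280/3 + 3·1094/3 = 9842/3
a_10 = 2·9842/3 + 3·3280/3 = 29524/3
a_11 = 2·29524/3 + 3·9842/3 = 88574/3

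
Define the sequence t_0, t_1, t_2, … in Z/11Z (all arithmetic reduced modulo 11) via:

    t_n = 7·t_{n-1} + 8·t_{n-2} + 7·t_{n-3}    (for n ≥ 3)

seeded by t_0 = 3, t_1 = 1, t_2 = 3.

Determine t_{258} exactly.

4

t_3 = 7·3 + 8·1 + 7·3 = 6
t_4 = 7·6 + 8·3 + 7·1 = 7
t_5 = 7·7 + 8·6 + 7·3 = 8
t_6 = 7·8 + 8·7 + 7·6 = 0
t_7 = 7·0 + 8·8 + 7·7 = 3
t_8 = 7·3 + 8·0 + 7·8 = 0
Continuing the recurrence:
  t_9 = 2;  t_10 = 2;  t_11 = 8;  t_12 = 9;  t_13 = 9;  t_14 = 4
  t_15 = 9;  t_16 = 4;  t_17 = 7;  t_18 = 1;  t_19 = 3;  t_20 = 1
  t_21 = 5;  t_22 = 9;  t_23 = 0;  t_24 = 8;  t_25 = 9;  t_26 = 6
  t_27 = 5;  t_28 = 3;  t_29 = 4;  t_30 = 10;  t_31 = 2;  t_32 = 1
  t_33 = 5;  t_34 = 2;  t_35 = 6;  t_36 = 5;  t_37 = 9;  t_38 = 2
  t_39 = 0;  t_40 = 2;  t_41 = 6;  t_42 = 3;  t_43 = 6;  t_44 = 9
  t_45 = 0;  t_46 = 4;  t_47 = 3;  t_48 = 9;  t_49 = 5;  t_50 = 7
  t_51 = 9;  t_52 = 0;  t_53 = 0;  t_54 = 8;  t_55 = 1;  t_56 = 5
  t_57 = 0;  t_58 = 3;  t_59 = 1;  t_60 = 9;  t_61 = 4;  t_62 = 8
  t_63 = 8;  t_64 = 5;  t_65 = 1;  t_66 = 4;  t_67 = 5;  t_68 = 8
  t_69 = 3;  t_70 = 10;  t_71 = 7;  t_72 = 7;  t_73 = 10;  t_74 = 10
  t_75 = 1;  t_76 = 3;  t_77 = 0;  t_78 = 9;  t_79 = 7;  t_80 = 0
  t_81 = 9;  t_82 = 2;  t_83 = 9;  t_84 = 10;  t_85 = 2;  t_86 = 3
  t_87 = 8;  t_88 = 6;  t_89 = 6;  t_90 = 3;  t_91 = 1;  t_92 = 7
  t_93 = 1;  t_94 = 4;  t_95 = 8;  t_96 = 7;  t_97 = 9;  t_98 = 10
  t_99 = 4;  t_100 = 6;  t_101 = 1;  t_102 = 6;  t_103 = 4;  t_104 = 6
  t_105 = 6;  t_106 = 8;  t_107 = 3;  t_108 = 6;  t_109 = 1;  t_110 = 10
  t_111 = 10;  t_112 = 3;  t_113 = 6;  t_114 = 4;  t_115 = 9;  t_116 = 5
  t_117 = 3;  t_118 = 3;  t_119 = 3;  t_120 = 0;  t_121 = 1;  t_122 = 6
  t_123 = 6;  t_124 = 9;  t_125 = 10;  t_126 = 8;  t_127 = 1;  t_128 = 9
  t_129 = 6;  t_130 = 0;  t_131 = 1;  t_132 = 5;  t_133 = 10;  t_134 = 7
  t_135 = 10;  t_136 = 9;  t_137 = 5;  t_138 = 1;  t_139 = 0;  t_140 = 10
  t_141 = 0;  t_142 = 3;  t_143 = 3;  t_144 = 1;  t_145 = 8;  t_146 = 8
  t_147 = 6;  t_148 = 8;  t_149 = 6;  t_150 = 5;  t_151 = 7;  t_152 = 10
  t_153 = 7;  t_154 = 2;  t_155 = 8;  t_156 = 0;  t_157 = 1;  t_158 = 8
  t_159 = 9;  t_160 = 2;  t_161 = 10;  t_162 = 6;  t_163 = 4;  t_164 = 3
  t_165 = 7;  t_166 = 2;  t_167 = 3;  t_168 = 9;  t_169 = 2;  t_170 = 8
  t_171 = 3;  t_172 = 0;  t_173 = 3;  t_174 = 9;  t_175 = 10;  t_176 = 9
  t_177 = 8;  t_178 = 0;  t_179 = 6;  t_180 = 10;  t_181 = 8;  t_182 = 2
  t_183 = 5;  t_184 = 8;  t_185 = 0;  t_186 = 0;  t_187 = 1;  t_188 = 7
  t_189 = 2;  t_190 = 0;  t_191 = 10;  t_192 = 7;  t_193 = 8;  t_194 = 6
  t_195 = 1;  t_196 = 1;  t_197 = 2;  t_198 = 7;  t_199 = 6;  t_200 = 2
  t_201 = 1;  t_202 = 10;  t_203 = 4;  t_204 = 5;  t_205 = 5;  t_206 = 4
  t_207 = 4;  t_208 = 7;  t_209 = 10;  t_210 = 0;  t_211 = 8;  t_212 = 5
  t_213 = 0;  t_214 = 8;  t_215 = 3;  t_216 = 8;  t_217 = 4;  t_218 = 3
  t_219 = 10;  t_220 = 1;  t_221 = 9;  t_222 = 9;  t_223 = 10;  t_224 = 7
  t_225 = 5;  t_226 = 7;  t_227 = 6;  t_228 = 1;  t_229 = 5;  t_230 = 8
  t_231 = 4;  t_232 = 6;  t_233 = 9;  t_234 = 7;  t_235 = 9;  t_236 = 6
  t_237 = 9;  t_238 = 9;  t_239 = 1;  t_240 = 10;  t_241 = 9;  t_242 = 7
  t_243 = 4;  t_244 = 4;  t_245 = 10;  t_246 = 9;  t_247 = 6;  t_248 = 8
  t_249 = 2;  t_250 = 10;  t_251 = 10;  t_252 = 10;  t_253 = 0;  t_254 = 7
  t_255 = 9;  t_256 = 9
t_257 = 7·9 + 8·9 + 7·7 = 8
t_258 = 7·8 + 8·9 + 7·9 = 4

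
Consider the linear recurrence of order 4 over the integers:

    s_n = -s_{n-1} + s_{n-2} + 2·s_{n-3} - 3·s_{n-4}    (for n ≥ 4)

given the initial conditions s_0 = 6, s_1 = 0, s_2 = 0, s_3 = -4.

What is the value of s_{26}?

-875870

s_4 = -1·-4 + 1·0 + 2·0 + -3·6 = -14
s_5 = -1·-14 + 1·-4 + 2·0 + -3·0 = 10
s_6 = -1·10 + 1·-14 + 2·-4 + -3·0 = -32
s_7 = -1·-32 + 1·10 + 2·-14 + -3·-4 = 26
s_8 = -1·26 + 1·-32 + 2·10 + -3·-14 = 4
s_9 = -1·4 + 1·26 + 2·-32 + -3·10 = -72
s_10 = -1·-72 + 1·4 + 2·26 + -3·-32 = 224
s_11 = -1·224 + 1·-72 + 2·4 + -3·26 = -366
s_12 = -1·-366 + 1·224 + 2·-72 + -3·4 = 434
s_13 = -1·434 + 1·-366 + 2·224 + -3·-72 = -136
s_14 = -1·-136 + 1·434 + 2·-366 + -3·224 = -834
s_15 = -1·-834 + 1·-136 + 2·434 + -3·-366 = 2664
s_16 = -1·2664 + 1·-834 + 2·-136 + -3·434 = -5072
s_17 = -1·-5072 + 1·2664 + 2·-834 + -3·-136 = 6476
s_18 = -1·6476 + 1·-5072 + 2·2664 + -3·-834 = -3718
s_19 = -1·-3718 + 1·6476 + 2·-5072 + -3·2664 = -7942
s_20 = -1·-7942 + 1·-3718 + 2·6476 + -3·-5072 = 32392
s_21 = -1·32392 + 1·-7942 + 2·-3718 + -3·6476 = -67198
s_22 = -1·-67198 + 1·32392 + 2·-7942 + -3·-3718 = 94860
s_23 = -1·94860 + 1·-67198 + 2·32392 + -3·-7942 = -73448
s_24 = -1·-73448 + 1·94860 + 2·-67198 + -3·32392 = -63264
s_25 = -1·-63264 + 1·-73448 + 2·94860 + -3·-67198 = 381130
s_26 = -1·381130 + 1·-63264 + 2·-73448 + -3·94860 = -875870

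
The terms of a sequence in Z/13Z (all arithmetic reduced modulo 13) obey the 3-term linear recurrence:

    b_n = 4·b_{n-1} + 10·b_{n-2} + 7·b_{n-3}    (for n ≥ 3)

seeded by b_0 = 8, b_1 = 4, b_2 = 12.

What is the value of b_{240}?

7

b_3 = 4·12 + 10·4 + 7·8 = 1
b_4 = 4·1 + 10·12 + 7·4 = 9
b_5 = 4·9 + 10·1 + 7·12 = 0
b_6 = 4·0 + 10·9 + 7·1 = 6
b_7 = 4·6 + 10·0 + 7·9 = 9
b_8 = 4·9 + 10·6 + 7·0 = 5
b_9 = 4·5 + 10·9 + 7·6 = 9
b_10 = 4·9 + 10·5 + 7·9 = 6
b_11 = 4·6 + 10·9 + 7·5 = 6
b_12 = 4·6 + 10·6 + 7·9 = 4
b_13 = 4·4 + 10·6 + 7·6 = 1
b_14 = 4·1 + 10·4 + 7·6 = 8
b_15 = 4·8 + 10·1 + 7·4 = 5
b_16 = 4·5 + 10·8 + 7·1 = 3
b_17 = 4·3 + 10·5 + 7·8 = 1
b_18 = 4·1 + 10·3 + 7·5 = 4
b_19 = 4·4 + 10·1 + 7·3 = 8
b_20 = 4·8 + 10·4 + 7·1 = 1
b_21 = 4·1 + 10·8 + 7·4 = 8
b_22 = 4·8 + 10·1 + 7·8 = 7
b_23 = 4·7 + 10·8 + 7·1 = 11
b_24 = 4·11 + 10·7 + 7·8 = 1
b_25 = 4·1 + 10·11 + 7·7 = 7
b_26 = 4·7 + 10·1 + 7·11 = 11
b_27 = 4·11 + 10·7 + 7·1 = 4
b_28 = 4·4 + 10·11 + 7·7 = 6
b_29 = 4·6 + 10·4 + 7·11 = 11
b_30 = 4·11 + 10·6 + 7·4 = 2
b_31 = 4·2 + 10·11 + 7·6 = 4
b_32 = 4·4 + 10·2 + 7·11 = 9
b_33 = 4·9 + 10·4 + 7·2 = 12
b_34 = 4·12 + 10·9 + 7·4 = 10
b_35 = 4·10 + 10·12 + 7·9 = 2
b_36 = 4·2 + 10·10 + 7·12 = 10
b_37 = 4·10 + 10·2 + 7·10 = 0
b_38 = 4·0 + 10·10 + 7·2 = 10
b_39 = 4·10 + 10·0 + 7·10 = 6
b_40 = 4·6 + 10·10 + 7·0 = 7
b_41 = 4·7 + 10·6 + 7·10 = 2
b_42 = 4·2 + 10·7 + 7·6 = 3
b_43 = 4·3 + 10·2 + 7·7 = 3
b_44 = 4·3 + 10·3 + 7·2 = 4
b_45 = 4·4 + 10·3 + 7·3 = 2
b_46 = 4·2 + 10·4 + 7·3 = 4
b_47 = 4·4 + 10·2 + 7·4 = 12
b_48 = 4·12 + 10·4 + 7·2 = 11
b_49 = 4·11 + 10·12 + 7·4 = 10
b_50 = 4·10 + 10·11 + 7·12 = 0
b_51 = 4·0 + 10·10 + 7·11 = 8
b_52 = 4·8 + 10·0 + 7·10 = 11
b_53 = 4·11 + 10·8 + 7·0 = 7
b_54 = 4·7 + 10·11 + 7·8 = 12
b_55 = 4·12 + 10·7 + 7·11 = 0
b_56 = 4·0 + 10·12 + 7·7 = 0
b_57 = 4·0 + 10·0 + 7·12 = 6
b_58 = 4·6 + 10·0 + 7·0 = 11
b_59 = 4·11 + 10·6 + 7·0 = 0
b_60 = 4·0 + 10·11 + 7·6 = 9
b_61 = 4·9 + 10·0 + 7·11 = 9
b_62 = 4·9 + 10·9 + 7·0 = 9
b_63 = 4·9 + 10·9 + 7·9 = 7
b_64 = 4·7 + 10·9 + 7·9 = 12
b_65 = 4·12 + 10·7 + 7·9 = 12
b_66 = 4·12 + 10·12 + 7·7 = 9
b_67 = 4·9 + 10·12 + 7·12 = 6
b_68 = 4·6 + 10·9 + 7·12 = 3
b_69 = 4·3 + 10·6 + 7·9 = 5
b_70 = 4·5 + 10·3 + 7·6 = 1
b_71 = 4·1 + 10·5 + 7·3 = 10
b_72 = 4·10 + 10·1 + 7·5 = 7
b_73 = 4·7 + 10·10 + 7·1 = 5
b_74 = 4·5 + 10·7 + 7·10 = 4
b_75 = 4·4 + 10·5 + 7·7 = 11
b_76 = 4·11 + 10·4 + 7·5 = 2
b_77 = 4·2 + 10·11 + 7·4 = 3
b_78 = 4·3 + 10·2 + 7·11 = 5
b_79 = 4·5 + 10·3 + 7·2 = 12
b_80 = 4·12 + 10·5 + 7·3 = 2
b_81 = 4·2 + 10·12 + 7·5 = 7
b_82 = 4·7 + 10·2 + 7·12 = 2
b_83 = 4·2 + 10·7 + 7·2 = 1
b_84 = 4·1 + 10·2 + 7·7 = 8
b_85 = 4·8 + 10·1 + 7·2 = 4
b_86 = 4·4 + 10·8 + 7·1 = 12
(b_84, b_85, b_86) = (8, 4, 12) = (b_0, b_1, b_2), so the sequence has period 84.
240 ≡ 72 (mod 84), hence b_240 = b_72 = 7.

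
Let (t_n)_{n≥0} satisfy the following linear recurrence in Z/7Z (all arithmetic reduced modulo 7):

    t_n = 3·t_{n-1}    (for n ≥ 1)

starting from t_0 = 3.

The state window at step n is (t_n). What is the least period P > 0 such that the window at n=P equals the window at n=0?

6

n=0: window = (3)
n=1: window = (2)
n=2: window = (6)
n=3: window = (4)
n=4: window = (5)
n=5: window = (1)
n=6: window = (3)
window at n=6 equals window at n=0 → period = 6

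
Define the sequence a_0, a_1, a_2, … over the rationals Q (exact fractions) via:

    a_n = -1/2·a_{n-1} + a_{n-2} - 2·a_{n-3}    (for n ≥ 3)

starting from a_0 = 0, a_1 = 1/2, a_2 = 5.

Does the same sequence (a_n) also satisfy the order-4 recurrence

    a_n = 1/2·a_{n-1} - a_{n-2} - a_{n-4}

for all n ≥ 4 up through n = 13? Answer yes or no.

Terms a_0..a_13: 0, 1/2, 5, -2, 5, -29/2, 65/4, -261/8, 985/16, -3069/32, 11185/64, -39221/128, 133065/256, -468909/512
n=4: candidate gives -6, actual a_4 = 5 ✗

no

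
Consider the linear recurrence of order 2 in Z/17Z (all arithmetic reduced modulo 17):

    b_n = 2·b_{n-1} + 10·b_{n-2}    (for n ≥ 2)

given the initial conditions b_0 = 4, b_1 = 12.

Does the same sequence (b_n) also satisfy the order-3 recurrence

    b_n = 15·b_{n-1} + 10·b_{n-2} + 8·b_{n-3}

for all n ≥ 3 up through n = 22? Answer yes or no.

Terms b_0..b_22: 4, 12, 13, 10, 14, 9, 5, 15, 12, 4, 9, 7, 2, 6, 15, 5, 7, 13, 11, 16, 6, 2, 13
n=3: candidate gives 7, actual b_3 = 10 ✗

no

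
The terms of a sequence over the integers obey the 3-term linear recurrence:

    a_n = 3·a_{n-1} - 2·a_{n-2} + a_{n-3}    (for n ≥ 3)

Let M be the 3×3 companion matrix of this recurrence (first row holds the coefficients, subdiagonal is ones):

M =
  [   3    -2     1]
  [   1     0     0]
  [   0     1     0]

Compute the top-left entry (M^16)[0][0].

922111

(M^16)[0][0] is the top entry after applying M 16 times to the unit state (1, 0, 0). Equivalently it is h_{18} for the auxiliary sequence (h_n) obeying the same recurrence with h_2 = 1 and h_i = 0 for 0 ≤ i < 2:
h_3 = 3·1 + -2·0 + 1·0 = 3
h_4 = 3·3 + -2·1 + 1·0 = 7
h_5 = 3·7 + -2·3 + 1·1 = 16
h_6 = 3·16 + -2·7 + 1·3 = 37
h_7 = 3·37 + -2·16 + 1·7 = 86
h_8 = 3·86 + -2·37 + 1·16 = 200
h_9 = 3·200 + -2·86 + 1·37 = 465
h_10 = 3·465 + -2·200 + 1·86 = 1081
h_11 = 3·1081 + -2·465 + 1·200 = 2513
h_12 = 3·2513 + -2·1081 + 1·465 = 5842
h_13 = 3·5842 + -2·2513 + 1·1081 = 13581
h_14 = 3·13581 + -2·5842 + 1·2513 = 31572
h_15 = 3·31572 + -2·13581 + 1·5842 = 73396
h_16 = 3·73396 + -2·31572 + 1·13581 = 170625
h_17 = 3·170625 + -2·73396 + 1·31572 = 396655
h_18 = 3·396655 + -2·170625 + 1·73396 = 922111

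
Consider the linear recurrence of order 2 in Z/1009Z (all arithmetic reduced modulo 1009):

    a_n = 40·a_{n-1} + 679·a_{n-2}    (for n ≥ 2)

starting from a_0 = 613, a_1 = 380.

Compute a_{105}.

a_2 = 40·380 + 679·613 = 584
a_3 = 40·584 + 679·380 = 878
a_4 = 40·878 + 679·584 = 813
a_5 = 40·813 + 679·878 = 75
a_6 = 40·75 + 679·813 = 77
a_7 = 40·77 + 679·75 = 528
a_8 = 40·528 + 679·77 = 755
a_9 = 40·755 + 679·528 = 247
a_10 = 40·247 + 679·755 = 872
a_11 = 40·872 + 679·247 = 793
a_12 = 40·793 + 679·872 = 246
a_13 = 40·246 + 679·793 = 400
a_14 = 40·400 + 679·246 = 405
a_15 = 40·405 + 679·400 = 235
a_16 = 40·235 + 679·405 = 866
a_17 = 40·866 + 679·235 = 477
a_18 = 40·477 + 679·866 = 685
a_19 = 40·685 + 679·477 = 151
a_20 = 40·151 + 679·685 = 961
a_21 = 40·961 + 679·151 = 718
a_22 = 40·718 + 679·961 = 164
a_23 = 40·164 + 679·718 = 681
a_24 = 40·681 + 679·164 = 363
a_25 = 40·363 + 679·681 = 671
a_26 = 40·671 + 679·363 = 887
a_27 = 40·887 + 679·671 = 715
a_28 = 40·715 + 679·887 = 248
a_29 = 40·248 + 679·715 = 995
a_30 = 40·995 + 679·248 = 338
a_31 = 40·338 + 679·995 = 987
a_32 = 40·987 + 679·338 = 588
a_33 = 40·588 + 679·987 = 510
a_34 = 40·510 + 679·588 = 917
a_35 = 40·917 + 679·510 = 559
a_36 = 40·559 + 679·917 = 252
a_37 = 40·252 + 679·559 = 167
a_38 = 40·167 + 679·252 = 204
a_39 = 40·204 + 679·167 = 473
a_40 = 40·473 + 679·204 = 32
a_41 = 40·32 + 679·473 = 576
a_42 = 40·576 + 679·32 = 372
a_43 = 40·372 + 679·576 = 366
a_44 = 40·366 + 679·372 = 852
a_45 = 40·852 + 679·366 = 74
a_46 = 40·74 + 679·852 = 284
a_47 = 40·284 + 679·74 = 57
a_48 = 40·57 + 679·284 = 379
a_49 = 40·379 + 679·57 = 386
a_50 = 40·386 + 679·379 = 351
a_51 = 40·351 + 679·386 = 677
a_52 = 40·677 + 679·351 = 42
a_53 = 40·42 + 679·677 = 250
a_54 = 40·250 + 679·42 = 176
a_55 = 40·176 + 679·250 = 215
a_56 = 40·215 + 679·176 = 970
a_57 = 40·970 + 679·215 = 138
a_58 = 40·138 + 679·970 = 228
a_59 = 40·228 + 679·138 = 913
a_60 = 40·913 + 679·228 = 631
a_61 = 40·631 + 679·913 = 416
a_62 = 40·416 + 679·631 = 120
a_63 = 40·120 + 679·416 = 708
a_64 = 40·708 + 679·120 = 828
a_65 = 40·828 + 679·708 = 271
a_66 = 40·271 + 679·828 = 949
a_67 = 40·949 + 679·271 = 998
a_68 = 40·998 + 679·949 = 189
a_69 = 40·189 + 679·998 = 91
a_70 = 40·91 + 679·189 = 801
a_71 = 40·801 + 679·91 = 1001
a_72 = 40·1001 + 679·801 = 717
a_73 = 40·717 + 679·1001 = 41
a_74 = 40·41 + 679·717 = 127
a_75 = 40·127 + 679·41 = 631
a_76 = 40·631 + 679·127 = 483
a_77 = 40·483 + 679·631 = 782
a_78 = 40·782 + 679·483 = 33
a_79 = 40·33 + 679·782 = 555
a_80 = 40·555 + 679·33 = 211
a_81 = 40·211 + 679·555 = 856
a_82 = 40·856 + 679·211 = 934
a_83 = 40·934 + 679·856 = 67
a_84 = 40·67 + 679·934 = 187
a_85 = 40·187 + 679·67 = 505
a_86 = 40·505 + 679·187 = 868
a_87 = 40·868 + 679·505 = 249
a_88 = 40·249 + 679·868 = 995
a_89 = 40·995 + 679·249 = 8
a_90 = 40·8 + 679·995 = 904
a_91 = 40·904 + 679·8 = 223
a_92 = 40·223 + 679·904 = 183
a_93 = 40·183 + 679·223 = 324
a_94 = 40·324 + 679·183 = 1002
a_95 = 40·1002 + 679·324 = 763
a_96 = 40·763 + 679·1002 = 542
a_97 = 40·542 + 679·763 = 951
a_98 = 40·951 + 679·542 = 440
a_99 = 40·440 + 679·951 = 416
a_100 = 40·416 + 679·440 = 592
a_101 = 40·592 + 679·416 = 417
a_102 = 40·417 + 679·592 = 922
a_103 = 40·922 + 679·417 = 170
a_104 = 40·170 + 679·922 = 195
a_105 = 40·195 + 679·170 = 132

132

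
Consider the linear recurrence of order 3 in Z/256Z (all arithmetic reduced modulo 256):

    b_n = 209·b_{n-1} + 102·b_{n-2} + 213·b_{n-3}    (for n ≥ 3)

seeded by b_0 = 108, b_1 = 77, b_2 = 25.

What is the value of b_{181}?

b_3 = 209·25 + 102·77 + 213·108 = 243
b_4 = 209·243 + 102·25 + 213·77 = 106
b_5 = 209·106 + 102·243 + 213·25 = 41
b_6 = 209·41 + 102·106 + 213·243 = 228
b_7 = 209·228 + 102·41 + 213·106 = 172
b_8 = 209·172 + 102·228 + 213·41 = 97
Continuing the recurrence:
  b_9 = 109;  b_10 = 191;  b_11 = 18;  b_12 = 125;  b_13 = 36;  b_14 = 44
  b_15 = 69;  b_16 = 209;  b_17 = 187;  b_18 = 90;  b_19 = 225;  b_20 = 36
  b_21 = 236;  b_22 = 57;  b_23 = 133;  b_24 = 167;  b_25 = 194;  b_26 = 149
  b_27 = 228;  b_28 = 236;  b_29 = 125;  b_30 = 201;  b_31 = 67;  b_32 = 202
  b_33 = 217;  b_34 = 100;  b_35 = 44;  b_36 = 81;  b_37 = 221;  b_38 = 79
  b_39 = 242;  b_40 = 237;  b_41 = 164;  b_42 = 172;  b_43 = 245;  b_44 = 1
  b_45 = 139;  b_46 = 186;  b_47 = 17;  b_48 = 164;  b_49 = 108;  b_50 = 169
  b_51 = 117;  b_52 = 183;  b_53 = 162;  b_54 = 133;  b_55 = 100;  b_56 = 108
  b_57 = 173;  b_58 = 121;  b_59 = 147;  b_60 = 42;  b_61 = 137;  b_62 = 228
  b_63 = 172;  b_64 = 65;  b_65 = 77;  b_66 = 223;  b_67 = 210;  b_68 = 93
  b_69 = 36;  b_70 = 44;  b_71 = 165;  b_72 = 49;  b_73 = 91;  b_74 = 26
  b_75 = 65;  b_76 = 36;  b_77 = 236;  b_78 = 25;  b_79 = 101;  b_80 = 199
  b_81 = 130;  b_82 = 117;  b_83 = 228;  b_84 = 236;  b_85 = 221;  b_86 = 41
  b_87 = 227;  b_88 = 138;  b_89 = 57;  b_90 = 100;  b_91 = 44;  b_92 = 49
  b_93 = 189;  b_94 = 111;  b_95 = 178;  b_96 = 205;  b_97 = 164;  b_98 = 172
  b_99 = 85;  b_100 = 97;  b_101 = 43;  b_102 = 122;  b_103 = 113;  b_104 = 164
  b_105 = 108;  b_106 = 137;  b_107 = 85;  b_108 = 215;  b_109 = 98;  b_110 = 101
  b_111 = 100;  b_112 = 108;  b_113 = 13;  b_114 = 217;  b_115 = 51;  b_116 = 234
  b_117 = 233;  b_118 = 228;  b_119 = 172;  b_120 = 33;  b_121 = 45;  b_122 = 255
  b_123 = 146;  b_124 = 61;  b_125 = 36;  b_126 = 44;  b_127 = 5;  b_128 = 145
  b_129 = 251;  b_130 = 218;  b_131 = 161;  b_132 = 36;  b_133 = 236;  b_134 = 249
  b_135 = 69;  b_136 = 231;  b_137 = 66;  b_138 = 85;  b_139 = 228;  b_140 = 236
  b_141 = 61;  b_142 = 137;  b_143 = 131;  b_144 = 74;  b_145 = 153;  b_146 = 100
  b_147 = 44;  b_148 = 17;  b_149 = 157;  b_150 = 143;  b_151 = 114;  b_152 = 173
  b_153 = 164;  b_154 = 172;  b_155 = 181;  b_156 = 193;  b_157 = 203;  b_158 = 58
  b_159 = 209;  b_160 = 164;  b_161 = 108;  b_162 = 105;  b_163 = 53;  b_164 = 247
  b_165 = 34;  b_166 = 69;  b_167 = 100;  b_168 = 108;  b_169 = 109;  b_170 = 57
  b_171 = 211;  b_172 = 170;  b_173 = 73;  b_174 = 228;  b_175 = 172;  b_176 = 1
  b_177 = 13;  b_178 = 31;  b_179 = 82
b_180 = 209·82 + 102·31 + 213·13 = 29
b_181 = 209·29 + 102·82 + 213·31 = 36

36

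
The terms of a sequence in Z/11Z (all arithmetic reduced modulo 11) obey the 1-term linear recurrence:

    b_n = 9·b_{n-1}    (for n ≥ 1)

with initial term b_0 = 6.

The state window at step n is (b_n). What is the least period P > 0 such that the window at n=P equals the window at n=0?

5

n=0: window = (6)
n=1: window = (10)
n=2: window = (2)
n=3: window = (7)
n=4: window = (8)
n=5: window = (6)
window at n=5 equals window at n=0 → period = 5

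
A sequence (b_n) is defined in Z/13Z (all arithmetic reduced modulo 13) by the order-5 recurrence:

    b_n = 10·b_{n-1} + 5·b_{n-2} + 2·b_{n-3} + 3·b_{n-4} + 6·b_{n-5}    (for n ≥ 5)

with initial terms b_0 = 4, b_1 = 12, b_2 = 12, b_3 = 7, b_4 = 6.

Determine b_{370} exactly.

b_5 = 10·6 + 5·7 + 2·12 + 3·12 + 6·4 = 10
b_6 = 10·10 + 5·6 + 2·7 + 3·12 + 6·12 = 5
b_7 = 10·5 + 5·10 + 2·6 + 3·7 + 6·12 = 10
b_8 = 10·10 + 5·5 + 2·10 + 3·6 + 6·7 = 10
b_9 = 10·10 + 5·10 + 2·5 + 3·10 + 6·6 = 5
b_10 = 10·5 + 5·10 + 2·10 + 3·5 + 6·10 = 0
Continuing the recurrence:
  b_11 = 1;  b_12 = 6;  b_13 = 10;  b_14 = 6;  b_15 = 8;  b_16 = 11
  b_17 = 7;  b_18 = 11;  b_19 = 6;  b_20 = 2;  b_21 = 3;  b_22 = 10
  b_23 = 8;  b_24 = 9;  b_25 = 2;  b_26 = 12;  b_27 = 11;  b_28 = 2
  b_29 = 3;  b_30 = 6;  b_31 = 2;  b_32 = 11;  b_33 = 10;  b_34 = 0
  b_35 = 10;  b_36 = 9;  b_37 = 2;  b_38 = 2;  b_39 = 0;  b_40 = 10
  b_41 = 8;  b_42 = 5;  b_43 = 5;  b_44 = 4;  b_45 = 3;  b_46 = 6
  b_47 = 11;  b_48 = 6;  b_49 = 4;  b_50 = 11;  b_51 = 3;  b_52 = 8
  b_53 = 9;  b_54 = 11;  b_55 = 12;  b_56 = 1;  b_57 = 11;  b_58 = 5
  b_59 = 1;  b_60 = 2;  b_61 = 9;  b_62 = 1;  b_63 = 1;  b_64 = 6
  b_65 = 2;  b_66 = 5;  b_67 = 3;  b_68 = 5;  b_69 = 0;  b_70 = 6
  b_71 = 5;  b_72 = 9;  b_73 = 1;  b_74 = 5;  b_75 = 7;  b_76 = 11
  b_77 = 4;  b_78 = 0;  b_79 = 2;  b_80 = 12;  b_81 = 0;  b_82 = 10
  b_83 = 0;  b_84 = 7;  b_85 = 6;  b_86 = 8;  b_87 = 2;  b_88 = 2
  b_89 = 2;  b_90 = 3;  b_91 = 7;  b_92 = 3;  b_93 = 11;  b_94 = 4
  b_95 = 10;  b_96 = 11;  b_97 = 11;  b_98 = 3;  b_99 = 5;  b_100 = 11
  b_101 = 6;  b_102 = 5;  b_103 = 5;  b_104 = 7;  b_105 = 7;  b_106 = 10
  b_107 = 12;  b_108 = 1;  b_109 = 10;  b_110 = 6;  b_111 = 0;  b_112 = 8
  b_113 = 11;  b_114 = 7;  b_115 = 8;  b_116 = 5;  b_117 = 3;  b_118 = 2
  b_119 = 7;  b_120 = 6;  b_121 = 8;  b_122 = 5;  b_123 = 5;  b_124 = 8
  b_125 = 6;  b_126 = 4;  b_127 = 1;  b_128 = 5;  b_129 = 12;  b_130 = 0
  b_131 = 6;  b_132 = 1;  b_133 = 2;  b_134 = 5;  b_135 = 2;  b_136 = 10
  b_137 = 2;  b_138 = 10;  b_139 = 10;  b_140 = 1;  b_141 = 3;  b_142 = 6
  b_143 = 11;  b_144 = 1;  b_145 = 1;  b_146 = 8;  b_147 = 0;  b_148 = 7
  b_149 = 4;  b_150 = 1;  b_151 = 1;  b_152 = 5;  b_153 = 7;  b_154 = 7
  b_155 = 7;  b_156 = 10;  b_157 = 5;  b_158 = 8;  b_159 = 6;  b_160 = 0
  b_161 = 4;  b_162 = 2;  b_163 = 2;  b_164 = 9;  b_165 = 12;  b_166 = 4
  b_167 = 6;  b_168 = 0;  b_169 = 11;  b_170 = 11;  b_171 = 12;  b_172 = 12
  b_173 = 1;  b_174 = 11;  b_175 = 7;  b_176 = 1;  b_177 = 12;  b_178 = 9
  b_179 = 5;  b_180 = 8;  b_181 = 9;  b_182 = 5;  b_183 = 11;  b_184 = 12
  b_185 = 0;  b_186 = 8;  b_187 = 11;  b_188 = 5;  b_189 = 11;  b_190 = 12
  b_191 = 6;  b_192 = 2;  b_193 = 7;  b_194 = 12;  b_195 = 2;  b_196 = 6
  b_197 = 10;  b_198 = 4;  b_199 = 11;  b_200 = 11;  b_201 = 5;  b_202 = 4
  b_203 = 1;  b_204 = 9;  b_205 = 2;  b_206 = 5;  b_207 = 1;  b_208 = 7
  b_209 = 2;  b_210 = 6;  b_211 = 0;  b_212 = 9;  b_213 = 7;  b_214 = 2
  b_215 = 5;  b_216 = 10;  b_217 = 9;  b_218 = 3;  b_219 = 5;  b_220 = 0
  b_221 = 1;  b_222 = 5;  b_223 = 10;  b_224 = 1;  b_225 = 8;  b_226 = 9
  b_227 = 10;  b_228 = 3;  b_229 = 11;  b_230 = 12;  b_231 = 5;  b_232 = 6
  b_233 = 4;  b_234 = 0;  b_235 = 2;  b_236 = 11;  b_237 = 12;  b_238 = 8
  b_239 = 12;  b_240 = 8;  b_241 = 11;  b_242 = 10;  b_243 = 8;  b_244 = 1
  b_245 = 8;  b_246 = 2;  b_247 = 3;  b_248 = 3;  b_249 = 1;  b_250 = 7
  b_251 = 11;  b_252 = 5;  b_253 = 10;  b_254 = 5;  b_255 = 3;  b_256 = 0
  b_257 = 7;  b_258 = 8;  b_259 = 11;  b_260 = 0;  b_261 = 1;  b_262 = 7
  b_263 = 0;  b_264 = 12;  b_265 = 7;  b_266 = 1;  b_267 = 7;  b_268 = 8
  b_269 = 2;  b_270 = 2;  b_271 = 8;  b_272 = 4;  b_273 = 8;  b_274 = 4
  b_275 = 7;  b_276 = 10;  b_277 = 9;  b_278 = 6;  b_279 = 1;  b_280 = 0
  b_281 = 0;  b_282 = 9;  b_283 = 12;  b_284 = 2;  b_285 = 7;  b_286 = 1
  b_287 = 9;  b_288 = 5;  b_289 = 0;  b_290 = 10;  b_291 = 0;  b_292 = 2
  b_293 = 5;  b_294 = 12;  b_295 = 1;  b_296 = 8;  b_297 = 6;  b_298 = 12
  b_299 = 7;  b_300 = 3;  b_301 = 12;  b_302 = 0;  b_303 = 3;  b_304 = 1
  b_305 = 1;  b_306 = 2;  b_307 = 10;  b_308 = 3;  b_309 = 2;  b_310 = 2
  b_311 = 0;  b_312 = 5;  b_313 = 0;  b_314 = 4;  b_315 = 10;  b_316 = 5
  b_317 = 8;  b_318 = 7;  b_319 = 5;  b_320 = 7;  b_321 = 7;  b_322 = 2
  b_323 = 9;  b_324 = 9;  b_325 = 7;  b_326 = 12;  b_327 = 4;  b_328 = 0
  b_329 = 2;  b_330 = 2;  b_331 = 10;  b_332 = 8;  b_333 = 10;  b_334 = 9
  b_335 = 3;  b_336 = 10;  b_337 = 3;  b_338 = 4;  b_339 = 8;  b_340 = 11
  b_341 = 6;  b_342 = 5;  b_343 = 7;  b_344 = 6;  b_345 = 7;  b_346 = 9
  b_347 = 6;  b_348 = 10;  b_349 = 10;  b_350 = 10;  b_351 = 8;  b_352 = 8
  b_353 = 9;  b_354 = 2;  b_355 = 9;  b_356 = 8;  b_357 = 9;  b_358 = 0
  b_359 = 9;  b_360 = 4;  b_361 = 4;  b_362 = 2;  b_363 = 10;  b_364 = 2
  b_365 = 6;  b_366 = 3;  b_367 = 2;  b_368 = 9
b_369 = 10·9 + 5·2 + 2·3 + 3·6 + 6·2 = 6
b_370 = 10·6 + 5·9 + 2·2 + 3·3 + 6·6 = 11

11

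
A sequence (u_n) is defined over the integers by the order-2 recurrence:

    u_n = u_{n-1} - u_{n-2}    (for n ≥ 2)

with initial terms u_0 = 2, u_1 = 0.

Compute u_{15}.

u_2 = 1·0 + -1·2 = -2
u_3 = 1·-2 + -1·0 = -2
u_4 = 1·-2 + -1·-2 = 0
u_5 = 1·0 + -1·-2 = 2
u_6 = 1·2 + -1·0 = 2
u_7 = 1·2 + -1·2 = 0
(u_6, u_7) = (2, 0) = (u_0, u_1), so the sequence has period 6.
15 ≡ 3 (mod 6), hence u_15 = u_3 = -2.

-2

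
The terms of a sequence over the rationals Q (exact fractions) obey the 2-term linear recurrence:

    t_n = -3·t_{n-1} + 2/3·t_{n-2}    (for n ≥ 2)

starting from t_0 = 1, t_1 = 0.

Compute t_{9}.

t_2 = -3·0 + 2/3·1 = 2/3
t_3 = -3·2/3 + 2/3·0 = -2
t_4 = -3·-2 + 2/3·2/3 = 58/9
t_5 = -3·58/9 + 2/3·-2 = -62/3
t_6 = -3·-62/3 + 2/3·58/9 = 1790/27
t_7 = -3·1790/27 + 2/3·-62/3 = -638/3
t_8 = -3·-638/3 + 2/3·1790/27 = 55258/81
t_9 = -3·55258/81 + 2/3·-638/3 = -59086/27

-59086/27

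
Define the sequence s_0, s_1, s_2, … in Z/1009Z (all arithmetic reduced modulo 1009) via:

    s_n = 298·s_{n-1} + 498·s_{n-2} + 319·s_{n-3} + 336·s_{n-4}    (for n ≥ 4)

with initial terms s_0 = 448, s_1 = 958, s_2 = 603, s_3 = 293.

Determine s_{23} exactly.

401

s_4 = 298·293 + 498·603 + 319·958 + 336·448 = 214
s_5 = 298·214 + 498·293 + 319·603 + 336·958 = 478
s_6 = 298·478 + 498·214 + 319·293 + 336·603 = 231
s_7 = 298·231 + 498·478 + 319·214 + 336·293 = 375
s_8 = 298·375 + 498·231 + 319·478 + 336·214 = 151
s_9 = 298·151 + 498·375 + 319·231 + 336·478 = 896
s_10 = 298·896 + 498·151 + 319·375 + 336·231 = 641
s_11 = 298·641 + 498·896 + 319·151 + 336·375 = 159
s_12 = 298·159 + 498·641 + 319·896 + 336·151 = 896
s_13 = 298·896 + 498·159 + 319·641 + 336·896 = 129
s_14 = 298·129 + 498·896 + 319·159 + 336·641 = 51
s_15 = 298·51 + 498·129 + 319·896 + 336·159 = 962
s_16 = 298·962 + 498·51 + 319·129 + 336·896 = 449
s_17 = 298·449 + 498·962 + 319·51 + 336·129 = 497
s_18 = 298·497 + 498·449 + 319·962 + 336·51 = 521
s_19 = 298·521 + 498·497 + 319·449 + 336·962 = 478
s_20 = 298·478 + 498·521 + 319·497 + 336·449 = 973
s_21 = 298·973 + 498·478 + 319·521 + 336·497 = 512
s_22 = 298·512 + 498·973 + 319·478 + 336·521 = 64
s_23 = 298·64 + 498·512 + 319·973 + 336·478 = 401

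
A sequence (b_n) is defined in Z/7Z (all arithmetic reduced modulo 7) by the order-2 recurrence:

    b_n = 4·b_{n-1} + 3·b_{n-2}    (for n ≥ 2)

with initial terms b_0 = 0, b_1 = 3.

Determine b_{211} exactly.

3

b_2 = 4·3 + 3·0 = 5
b_3 = 4·5 + 3·3 = 1
b_4 = 4·1 + 3·5 = 5
b_5 = 4·5 + 3·1 = 2
b_6 = 4·2 + 3·5 = 2
b_7 = 4·2 + 3·2 = 0
b_8 = 4·0 + 3·2 = 6
b_9 = 4·6 + 3·0 = 3
b_10 = 4·3 + 3·6 = 2
b_11 = 4·2 + 3·3 = 3
b_12 = 4·3 + 3·2 = 4
b_13 = 4·4 + 3·3 = 4
b_14 = 4·4 + 3·4 = 0
b_15 = 4·0 + 3·4 = 5
b_16 = 4·5 + 3·0 = 6
b_17 = 4·6 + 3·5 = 4
b_18 = 4·4 + 3·6 = 6
b_19 = 4·6 + 3·4 = 1
b_20 = 4·1 + 3·6 = 1
b_21 = 4·1 + 3·1 = 0
b_22 = 4·0 + 3·1 = 3
(b_21, b_22) = (0, 3) = (b_0, b_1), so the sequence has period 21.
211 ≡ 1 (mod 21), hence b_211 = b_1 = 3.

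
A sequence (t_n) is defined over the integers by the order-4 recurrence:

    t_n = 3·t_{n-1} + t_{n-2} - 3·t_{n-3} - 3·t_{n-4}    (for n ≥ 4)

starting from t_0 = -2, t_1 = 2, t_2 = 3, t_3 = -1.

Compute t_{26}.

-88438604670

t_4 = 3·-1 + 1·3 + -3·2 + -3·-2 = 0
t_5 = 3·0 + 1·-1 + -3·3 + -3·2 = -16
t_6 = 3·-16 + 1·0 + -3·-1 + -3·3 = -54
t_7 = 3·-54 + 1·-16 + -3·0 + -3·-1 = -175
t_8 = 3·-175 + 1·-54 + -3·-16 + -3·0 = -531
t_9 = 3·-531 + 1·-175 + -3·-54 + -3·-16 = -1558
t_10 = 3·-1558 + 1·-531 + -3·-175 + -3·-54 = -4518
t_11 = 3·-4518 + 1·-1558 + -3·-531 + -3·-175 = -12994
t_12 = 3·-12994 + 1·-4518 + -3·-1558 + -3·-531 = -37233
t_13 = 3·-37233 + 1·-12994 + -3·-4518 + -3·-1558 = -106465
t_14 = 3·-106465 + 1·-37233 + -3·-12994 + -3·-4518 = -304092
t_15 = 3·-304092 + 1·-106465 + -3·-37233 + -3·-12994 = -868060
t_16 = 3·-868060 + 1·-304092 + -3·-106465 + -3·-37233 = -2477178
t_17 = 3·-2477178 + 1·-868060 + -3·-304092 + -3·-106465 = -7067923
t_18 = 3·-7067923 + 1·-2477178 + -3·-868060 + -3·-304092 = -20164491
t_19 = 3·-20164491 + 1·-7067923 + -3·-2477178 + -3·-868060 = -57525682
t_20 = 3·-57525682 + 1·-20164491 + -3·-7067923 + -3·-2477178 = -164106234
t_21 = 3·-164106234 + 1·-57525682 + -3·-20164491 + -3·-7067923 = -468147142
t_22 = 3·-468147142 + 1·-164106234 + -3·-57525682 + -3·-20164491 = -1335477141
t_23 = 3·-1335477141 + 1·-468147142 + -3·-164106234 + -3·-57525682 = -3809682817
t_24 = 3·-3809682817 + 1·-1335477141 + -3·-468147142 + -3·-164106234 = -10867765464
t_25 = 3·-10867765464 + 1·-3809682817 + -3·-1335477141 + -3·-468147142 = -31002106360
t_26 = 3·-31002106360 + 1·-10867765464 + -3·-3809682817 + -3·-1335477141 = -88438604670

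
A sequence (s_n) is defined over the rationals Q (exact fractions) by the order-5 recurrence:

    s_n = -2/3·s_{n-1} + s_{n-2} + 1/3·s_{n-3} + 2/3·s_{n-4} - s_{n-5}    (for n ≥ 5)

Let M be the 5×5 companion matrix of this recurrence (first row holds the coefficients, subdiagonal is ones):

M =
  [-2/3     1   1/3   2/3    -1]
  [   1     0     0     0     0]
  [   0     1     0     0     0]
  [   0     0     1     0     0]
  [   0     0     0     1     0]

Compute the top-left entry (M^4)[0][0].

(M^4)[0][0] is the top entry after applying M 4 times to the unit state (1, 0, 0, 0, 0). Equivalently it is h_{8} for the auxiliary sequence (h_n) obeying the same recurrence with h_4 = 1 and h_i = 0 for 0 ≤ i < 4:
h_5 = -2/3·1 + 1·0 + 1/3·0 + 2/3·0 + -1·0 = -2/3
h_6 = -2/3·-2/3 + 1·1 + 1/3·0 + 2/3·0 + -1·0 = 13/9
h_7 = -2/3·13/9 + 1·-2/3 + 1/3·1 + 2/3·0 + -1·0 = -35/27
h_8 = -2/3·-35/27 + 1·13/9 + 1/3·-2/3 + 2/3·1 + -1·0 = 223/81

223/81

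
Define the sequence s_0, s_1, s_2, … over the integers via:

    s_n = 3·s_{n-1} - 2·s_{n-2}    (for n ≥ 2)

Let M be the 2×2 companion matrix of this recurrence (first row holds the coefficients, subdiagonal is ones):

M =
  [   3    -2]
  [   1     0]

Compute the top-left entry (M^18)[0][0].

(M^18)[0][0] is the top entry after applying M 18 times to the unit state (1, 0). Equivalently it is h_{19} for the auxiliary sequence (h_n) obeying the same recurrence with h_1 = 1 and h_i = 0 for 0 ≤ i < 1:
h_2 = 3·1 + -2·0 = 3
h_3 = 3·3 + -2·1 = 7
h_4 = 3·7 + -2·3 = 15
h_5 = 3·15 + -2·7 = 31
h_6 = 3·31 + -2·15 = 63
h_7 = 3·63 + -2·31 = 127
h_8 = 3·127 + -2·63 = 255
h_9 = 3·255 + -2·127 = 511
h_10 = 3·511 + -2·255 = 1023
h_11 = 3·1023 + -2·511 = 2047
h_12 = 3·2047 + -2·1023 = 4095
h_13 = 3·4095 + -2·2047 = 8191
h_14 = 3·8191 + -2·4095 = 16383
h_15 = 3·16383 + -2·8191 = 32767
h_16 = 3·32767 + -2·16383 = 65535
h_17 = 3·65535 + -2·32767 = 131071
h_18 = 3·131071 + -2·65535 = 262143
h_19 = 3·262143 + -2·131071 = 524287

524287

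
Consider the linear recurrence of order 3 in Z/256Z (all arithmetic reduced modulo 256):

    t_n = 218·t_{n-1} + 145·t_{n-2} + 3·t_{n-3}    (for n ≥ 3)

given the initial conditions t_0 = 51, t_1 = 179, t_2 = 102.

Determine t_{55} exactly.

231

t_3 = 218·102 + 145·179 + 3·51 = 216
t_4 = 218·216 + 145·102 + 3·179 = 207
t_5 = 218·207 + 145·216 + 3·102 = 208
t_6 = 218·208 + 145·207 + 3·216 = 231
t_7 = 218·231 + 145·208 + 3·207 = 243
t_8 = 218·243 + 145·231 + 3·208 = 53
t_9 = 218·53 + 145·243 + 3·231 = 122
t_10 = 218·122 + 145·53 + 3·243 = 194
t_11 = 218·194 + 145·122 + 3·53 = 237
t_12 = 218·237 + 145·194 + 3·122 = 34
t_13 = 218·34 + 145·237 + 3·194 = 119
t_14 = 218·119 + 145·34 + 3·237 = 95
t_15 = 218·95 + 145·119 + 3·34 = 179
t_16 = 218·179 + 145·95 + 3·119 = 162
t_17 = 218·162 + 145·179 + 3·95 = 116
t_18 = 218·116 + 145·162 + 3·179 = 163
t_19 = 218·163 + 145·116 + 3·162 = 104
t_20 = 218·104 + 145·163 + 3·116 = 63
t_21 = 218·63 + 145·104 + 3·163 = 119
t_22 = 218·119 + 145·63 + 3·104 = 61
t_23 = 218·61 + 145·119 + 3·63 = 22
t_24 = 218·22 + 145·61 + 3·119 = 174
t_25 = 218·174 + 145·22 + 3·61 = 89
t_26 = 218·89 + 145·174 + 3·22 = 154
t_27 = 218·154 + 145·89 + 3·174 = 151
t_28 = 218·151 + 145·154 + 3·89 = 219
t_29 = 218·219 + 145·151 + 3·154 = 211
t_30 = 218·211 + 145·219 + 3·151 = 126
t_31 = 218·126 + 145·211 + 3·219 = 96
t_32 = 218·96 + 145·126 + 3·211 = 151
t_33 = 218·151 + 145·96 + 3·126 = 112
t_34 = 218·112 + 145·151 + 3·96 = 7
t_35 = 218·7 + 145·112 + 3·151 = 43
t_36 = 218·43 + 145·7 + 3·112 = 229
t_37 = 218·229 + 145·43 + 3·7 = 114
t_38 = 218·114 + 145·229 + 3·43 = 74
t_39 = 218·74 + 145·114 + 3·229 = 69
t_40 = 218·69 + 145·74 + 3·114 = 2
t_41 = 218·2 + 145·69 + 3·74 = 167
t_42 = 218·167 + 145·2 + 3·69 = 39
t_43 = 218·39 + 145·167 + 3·2 = 211
t_44 = 218·211 + 145·39 + 3·167 = 186
t_45 = 218·186 + 145·211 + 3·39 = 92
t_46 = 218·92 + 145·186 + 3·211 = 43
t_47 = 218·43 + 145·92 + 3·186 = 232
t_48 = 218·232 + 145·43 + 3·92 = 255
t_49 = 218·255 + 145·232 + 3·43 = 15
t_50 = 218·15 + 145·255 + 3·232 = 237
t_51 = 218·237 + 145·15 + 3·255 = 78
t_52 = 218·78 + 145·237 + 3·15 = 214
t_53 = 218·214 + 145·78 + 3·237 = 49
t_54 = 218·49 + 145·214 + 3·78 = 218
t_55 = 218·218 + 145·49 + 3·214 = 231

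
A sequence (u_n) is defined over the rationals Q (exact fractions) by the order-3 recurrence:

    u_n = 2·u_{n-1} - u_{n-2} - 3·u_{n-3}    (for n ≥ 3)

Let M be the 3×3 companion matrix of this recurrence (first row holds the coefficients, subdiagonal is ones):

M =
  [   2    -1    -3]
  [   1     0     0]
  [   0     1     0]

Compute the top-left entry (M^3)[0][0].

(M^3)[0][0] is the top entry after applying M 3 times to the unit state (1, 0, 0). Equivalently it is h_{5} for the auxiliary sequence (h_n) obeying the same recurrence with h_2 = 1 and h_i = 0 for 0 ≤ i < 2:
h_3 = 2·1 + -1·0 + -3·0 = 2
h_4 = 2·2 + -1·1 + -3·0 = 3
h_5 = 2·3 + -1·2 + -3·1 = 1

1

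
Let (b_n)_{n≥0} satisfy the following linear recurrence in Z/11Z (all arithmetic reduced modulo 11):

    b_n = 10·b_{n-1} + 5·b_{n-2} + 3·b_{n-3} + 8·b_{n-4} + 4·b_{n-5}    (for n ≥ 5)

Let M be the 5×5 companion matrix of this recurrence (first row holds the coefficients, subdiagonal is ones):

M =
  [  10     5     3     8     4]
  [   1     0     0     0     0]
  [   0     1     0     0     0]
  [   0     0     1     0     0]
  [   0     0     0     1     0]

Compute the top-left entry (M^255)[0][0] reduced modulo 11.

(M^255)[0][0] is the top entry after applying M 255 times to the unit state (1, 0, 0, 0, 0). Equivalently it is h_{259} for the auxiliary sequence (h_n) obeying the same recurrence with h_4 = 1 and h_i = 0 for 0 ≤ i < 4:
h_5 = 10·1 + 5·0 + 3·0 + 8·0 + 4·0 = 10
h_6 = 10·10 + 5·1 + 3·0 + 8·0 + 4·0 = 6
h_7 = 10·6 + 5·10 + 3·1 + 8·0 + 4·0 = 3
h_8 = 10·3 + 5·6 + 3·10 + 8·1 + 4·0 = 10
h_9 = 10·10 + 5·3 + 3·6 + 8·10 + 4·1 = 8
h_10 = 10·8 + 5·10 + 3·3 + 8·6 + 4·10 = 7
Continuing the recurrence:
  h_11 = 1;  h_12 = 7;  h_13 = 2;  h_14 = 3;  h_15 = 9;  h_16 = 6
  h_17 = 4;  h_18 = 8;  h_19 = 4;  h_20 = 0;  h_21 = 1;  h_22 = 3
  h_23 = 0;  h_24 = 1;  h_25 = 5;  h_26 = 6;  h_27 = 1;  h_28 = 8
  h_29 = 4;  h_30 = 8;  h_31 = 2;  h_32 = 8;  h_33 = 2;  h_34 = 3
  h_35 = 2;  h_36 = 3;  h_37 = 9;  h_38 = 0;  h_39 = 5;  h_40 = 10
  h_41 = 0;  h_42 = 2;  h_43 = 2;  h_44 = 9;  h_45 = 3;  h_46 = 9
  h_47 = 2;  h_48 = 0;  h_49 = 9;  h_50 = 4;  h_51 = 5;  h_52 = 6
  h_53 = 4;  h_54 = 10;  h_55 = 7;  h_56 = 2;  h_57 = 9;  h_58 = 8
  h_59 = 7;  h_60 = 5;  h_61 = 2;  h_62 = 1;  h_63 = 2;  h_64 = 0
  h_65 = 5;  h_66 = 6;  h_67 = 6;  h_68 = 3;  h_69 = 8;  h_70 = 5
  h_71 = 6;  h_72 = 3;  h_73 = 8;  h_74 = 9;  h_75 = 9;  h_76 = 9
  h_77 = 7;  h_78 = 4;  h_79 = 1;  h_80 = 5;  h_81 = 5;  h_82 = 6
  h_83 = 3;  h_84 = 9;  h_85 = 7;  h_86 = 5;  h_87 = 6;  h_88 = 3
  h_89 = 2;  h_90 = 0;  h_91 = 10;  h_92 = 0;  h_93 = 1;  h_94 = 4
  h_95 = 4;  h_96 = 4;  h_97 = 3;  h_98 = 10;  h_99 = 10;  h_100 = 9
  h_101 = 1;  h_102 = 1;  h_103 = 8;  h_104 = 2;  h_105 = 8;  h_106 = 5
  h_107 = 10;  h_108 = 10;  h_109 = 6;  h_110 = 3;  h_111 = 3;  h_112 = 7
  h_113 = 6;  h_114 = 9;  h_115 = 1;  h_116 = 9;  h_117 = 0;  h_118 = 1
  h_119 = 4;  h_120 = 0;  h_121 = 4;  h_122 = 5;  h_123 = 7;  h_124 = 2
  h_125 = 3;  h_126 = 7;  h_127 = 2;  h_128 = 9;  h_129 = 10;  h_130 = 10
  h_131 = 1;  h_132 = 5;  h_133 = 3;  h_134 = 2;  h_135 = 10;  h_136 = 9
  h_137 = 3;  h_138 = 1;  h_139 = 8;  h_140 = 8;  h_141 = 7;  h_142 = 0
  h_143 = 6;  h_144 = 1;  h_145 = 7;  h_146 = 0;  h_147 = 9;  h_148 = 0
  h_149 = 6;  h_150 = 5;  h_151 = 9;  h_152 = 4;  h_153 = 5;  h_154 = 7
  h_155 = 1;  h_156 = 7;  h_157 = 9;  h_158 = 6;  h_159 = 8;  h_160 = 10
  h_161 = 5;  h_162 = 10;  h_163 = 1;  h_164 = 0;  h_165 = 5;  h_166 = 10
  h_167 = 8;  h_168 = 6;  h_169 = 5;  h_170 = 6;  h_171 = 9;  h_172 = 6
  h_173 = 0;  h_174 = 4;  h_175 = 0;  h_176 = 5;  h_177 = 9;  h_178 = 4
  h_179 = 6;  h_180 = 4;  h_181 = 9;  h_182 = 9;  h_183 = 2;  h_184 = 5
  h_185 = 10;  h_186 = 8;  h_187 = 10;  h_188 = 9;  h_189 = 0;  h_190 = 3
  h_191 = 4;  h_192 = 2;  h_193 = 8;  h_194 = 5;  h_195 = 8;  h_196 = 7
  h_197 = 10;  h_198 = 0;  h_199 = 1;  h_200 = 7;  h_201 = 7;  h_202 = 5
  h_203 = 4;  h_204 = 3;  h_205 = 6;  h_206 = 1;  h_207 = 2;  h_208 = 6
  h_209 = 1;  h_210 = 1;  h_211 = 9;  h_212 = 0;  h_213 = 3;  h_214 = 3
  h_215 = 0;  h_216 = 5;  h_217 = 6;  h_218 = 0;  h_219 = 2;  h_220 = 1
  h_221 = 0;  h_222 = 2;  h_223 = 6;  h_224 = 9;  h_225 = 9;  h_226 = 4
  h_227 = 3;  h_228 = 8;  h_229 = 6;  h_230 = 1;  h_231 = 5;  h_232 = 6
  h_233 = 3;  h_234 = 8;  h_235 = 3;  h_236 = 4;  h_237 = 6;  h_238 = 0
  h_239 = 10;  h_240 = 8;  h_241 = 7;  h_242 = 10;  h_243 = 8;  h_244 = 2
  h_245 = 2;  h_246 = 8;  h_247 = 2;  h_248 = 4;  h_249 = 10;  h_250 = 0
  h_251 = 0;  h_252 = 4;  h_253 = 4;  h_254 = 1;  h_255 = 9;  h_256 = 7
  h_257 = 1
h_258 = 10·1 + 5·7 + 3·9 + 8·1 + 4·4 = 8
h_259 = 10·8 + 5·1 + 3·7 + 8·9 + 4·1 = 6

6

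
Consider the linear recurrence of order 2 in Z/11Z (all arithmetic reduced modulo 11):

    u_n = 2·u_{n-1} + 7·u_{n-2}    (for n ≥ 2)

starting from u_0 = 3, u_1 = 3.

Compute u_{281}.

u_2 = 2·3 + 7·3 = 5
u_3 = 2·5 + 7·3 = 9
u_4 = 2·9 + 7·5 = 9
u_5 = 2·9 + 7·9 = 4
u_6 = 2·4 + 7·9 = 5
u_7 = 2·5 + 7·4 = 5
u_8 = 2·5 + 7·5 = 1
u_9 = 2·1 + 7·5 = 4
u_10 = 2·4 + 7·1 = 4
u_11 = 2·4 + 7·4 = 3
u_12 = 2·3 + 7·4 = 1
u_13 = 2·1 + 7·3 = 1
u_14 = 2·1 + 7·1 = 9
u_15 = 2·9 + 7·1 = 3
u_16 = 2·3 + 7·9 = 3
(u_15, u_16) = (3, 3) = (u_0, u_1), so the sequence has period 15.
281 ≡ 11 (mod 15), hence u_281 = u_11 = 3.

3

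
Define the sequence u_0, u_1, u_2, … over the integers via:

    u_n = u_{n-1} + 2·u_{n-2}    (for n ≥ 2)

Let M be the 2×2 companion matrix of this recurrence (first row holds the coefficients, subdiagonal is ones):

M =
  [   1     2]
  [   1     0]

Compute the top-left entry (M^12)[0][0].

(M^12)[0][0] is the top entry after applying M 12 times to the unit state (1, 0). Equivalently it is h_{13} for the auxiliary sequence (h_n) obeying the same recurrence with h_1 = 1 and h_i = 0 for 0 ≤ i < 1:
h_2 = 1·1 + 2·0 = 1
h_3 = 1·1 + 2·1 = 3
h_4 = 1·3 + 2·1 = 5
h_5 = 1·5 + 2·3 = 11
h_6 = 1·11 + 2·5 = 21
h_7 = 1·21 + 2·11 = 43
h_8 = 1·43 + 2·21 = 85
h_9 = 1·85 + 2·43 = 171
h_10 = 1·171 + 2·85 = 341
h_11 = 1·341 + 2·171 = 683
h_12 = 1·683 + 2·341 = 1365
h_13 = 1·1365 + 2·683 = 2731

2731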